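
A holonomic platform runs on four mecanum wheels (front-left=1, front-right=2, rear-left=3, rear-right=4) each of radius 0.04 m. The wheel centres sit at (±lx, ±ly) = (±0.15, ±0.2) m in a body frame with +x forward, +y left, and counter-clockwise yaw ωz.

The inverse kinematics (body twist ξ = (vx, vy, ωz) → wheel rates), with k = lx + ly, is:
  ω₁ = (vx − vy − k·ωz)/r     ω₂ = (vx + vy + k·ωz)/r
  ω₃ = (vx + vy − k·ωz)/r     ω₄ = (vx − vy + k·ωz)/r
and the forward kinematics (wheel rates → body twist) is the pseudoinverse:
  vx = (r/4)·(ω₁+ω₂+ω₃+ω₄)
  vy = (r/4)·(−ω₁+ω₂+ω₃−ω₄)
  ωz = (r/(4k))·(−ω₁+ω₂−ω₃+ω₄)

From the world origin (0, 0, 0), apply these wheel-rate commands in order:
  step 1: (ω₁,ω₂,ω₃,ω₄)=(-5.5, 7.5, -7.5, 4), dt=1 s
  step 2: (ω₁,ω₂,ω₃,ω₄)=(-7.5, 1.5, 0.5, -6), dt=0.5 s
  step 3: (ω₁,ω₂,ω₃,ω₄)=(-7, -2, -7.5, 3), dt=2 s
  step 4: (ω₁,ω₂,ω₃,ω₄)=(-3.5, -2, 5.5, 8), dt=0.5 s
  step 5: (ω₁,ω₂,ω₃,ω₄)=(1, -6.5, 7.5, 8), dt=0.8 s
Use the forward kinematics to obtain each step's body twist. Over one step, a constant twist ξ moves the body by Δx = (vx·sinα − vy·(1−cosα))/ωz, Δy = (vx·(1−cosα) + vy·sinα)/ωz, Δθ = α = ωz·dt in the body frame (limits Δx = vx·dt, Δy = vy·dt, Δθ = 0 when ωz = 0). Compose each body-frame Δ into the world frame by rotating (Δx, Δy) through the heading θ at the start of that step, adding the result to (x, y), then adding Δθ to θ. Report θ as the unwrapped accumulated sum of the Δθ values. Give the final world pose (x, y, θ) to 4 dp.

step 1: ξ=(vx,vy,ωz)=(-0.0150, 0.0150, 0.7000), dt=1.0 → body Δ=(-0.0188, 0.0088, 0.7000) → world pose (-0.0188, 0.0088, 0.7000)
step 2: ξ=(vx,vy,ωz)=(-0.1150, 0.1550, 0.0714), dt=0.5 → body Δ=(-0.0589, 0.0765, 0.0357) → world pose (-0.1131, 0.0293, 0.7357)
step 3: ξ=(vx,vy,ωz)=(-0.1350, -0.0550, 0.4429), dt=2.0 → body Δ=(-0.1904, -0.2081, 0.8857) → world pose (-0.1146, -0.2528, 1.6214)
step 4: ξ=(vx,vy,ωz)=(0.0800, -0.0100, 0.1143), dt=0.5 → body Δ=(0.0401, -0.0039, 0.0571) → world pose (-0.1128, -0.2125, 1.6786)
step 5: ξ=(vx,vy,ωz)=(0.1000, -0.0800, -0.2000), dt=0.8 → body Δ=(0.0746, -0.0701, -0.1600) → world pose (-0.0511, -0.1309, 1.5186)

(-0.0511, -0.1309, 1.5186)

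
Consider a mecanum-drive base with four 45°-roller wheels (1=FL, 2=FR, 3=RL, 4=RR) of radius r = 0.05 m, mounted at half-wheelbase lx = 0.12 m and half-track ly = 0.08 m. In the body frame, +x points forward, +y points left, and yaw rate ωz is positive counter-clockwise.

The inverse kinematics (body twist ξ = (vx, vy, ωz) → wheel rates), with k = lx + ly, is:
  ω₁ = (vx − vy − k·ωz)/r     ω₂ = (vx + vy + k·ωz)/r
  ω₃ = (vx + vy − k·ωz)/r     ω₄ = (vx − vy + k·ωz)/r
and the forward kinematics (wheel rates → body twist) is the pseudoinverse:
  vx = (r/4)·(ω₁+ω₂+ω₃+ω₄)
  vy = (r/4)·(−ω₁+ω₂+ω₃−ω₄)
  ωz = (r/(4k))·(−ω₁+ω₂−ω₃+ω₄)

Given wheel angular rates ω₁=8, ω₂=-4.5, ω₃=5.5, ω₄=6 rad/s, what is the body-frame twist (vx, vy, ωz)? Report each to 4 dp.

k = lx + ly = 0.12 + 0.08 = 0.2000
ω₁+ω₂+ω₃+ω₄ = 15.0000  →  vx = (0.05/4)·15.0000 = 0.1875
−ω₁+ω₂+ω₃−ω₄ = -13.0000  →  vy = (0.05/4)·-13.0000 = -0.1625
−ω₁+ω₂−ω₃+ω₄ = -12.0000  →  ωz = (0.05/0.8000)·-12.0000 = -0.7500

(0.1875, -0.1625, -0.7500)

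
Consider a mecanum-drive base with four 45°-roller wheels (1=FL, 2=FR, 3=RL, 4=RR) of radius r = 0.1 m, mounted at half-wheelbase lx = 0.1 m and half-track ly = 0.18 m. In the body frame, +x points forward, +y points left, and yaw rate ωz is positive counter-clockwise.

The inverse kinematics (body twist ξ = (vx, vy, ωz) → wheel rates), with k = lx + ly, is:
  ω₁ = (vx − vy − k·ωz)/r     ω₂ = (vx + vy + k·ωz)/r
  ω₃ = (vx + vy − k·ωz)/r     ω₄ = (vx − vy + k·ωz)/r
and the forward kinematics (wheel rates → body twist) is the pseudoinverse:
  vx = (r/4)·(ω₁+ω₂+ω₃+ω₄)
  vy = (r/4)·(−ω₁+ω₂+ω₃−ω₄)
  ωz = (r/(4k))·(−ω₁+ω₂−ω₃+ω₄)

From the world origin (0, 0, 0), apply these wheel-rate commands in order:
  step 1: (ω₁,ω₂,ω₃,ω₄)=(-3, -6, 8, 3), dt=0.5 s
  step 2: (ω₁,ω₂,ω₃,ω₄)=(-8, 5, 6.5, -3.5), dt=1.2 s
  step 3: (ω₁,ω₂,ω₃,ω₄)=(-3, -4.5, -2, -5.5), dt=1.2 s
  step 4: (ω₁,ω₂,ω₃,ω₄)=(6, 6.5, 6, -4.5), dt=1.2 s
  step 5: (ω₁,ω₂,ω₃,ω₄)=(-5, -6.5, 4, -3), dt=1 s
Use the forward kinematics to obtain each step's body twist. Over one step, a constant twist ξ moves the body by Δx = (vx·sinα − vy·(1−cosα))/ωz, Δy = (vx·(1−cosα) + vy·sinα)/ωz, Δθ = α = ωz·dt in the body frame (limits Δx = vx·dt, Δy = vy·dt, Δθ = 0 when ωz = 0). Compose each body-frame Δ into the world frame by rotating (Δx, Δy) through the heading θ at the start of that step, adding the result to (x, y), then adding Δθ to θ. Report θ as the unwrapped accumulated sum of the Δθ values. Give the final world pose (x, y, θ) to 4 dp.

step 1: ξ=(vx,vy,ωz)=(0.0500, 0.0500, -0.7143), dt=0.5 → body Δ=(0.0289, 0.0201, -0.3571) → world pose (0.0289, 0.0201, -0.3571)
step 2: ξ=(vx,vy,ωz)=(0.0000, 0.5750, 0.2679), dt=1.2 → body Δ=(-0.1099, 0.6782, 0.3214) → world pose (0.1630, 0.6939, -0.0357)
step 3: ξ=(vx,vy,ωz)=(-0.3750, 0.0500, -0.4464), dt=1.2 → body Δ=(-0.4131, 0.1749, -0.5357) → world pose (-0.2436, 0.8834, -0.5714)
step 4: ξ=(vx,vy,ωz)=(0.3500, 0.2750, -0.8929), dt=1.2 → body Δ=(0.5046, 0.0661, -1.0714) → world pose (0.2166, 0.6660, -1.6429)
step 5: ξ=(vx,vy,ωz)=(-0.2625, 0.1375, -0.7589), dt=1.0 → body Δ=(-0.1883, 0.2196, -0.7589) → world pose (0.4492, 0.8380, -2.4018)

(0.4492, 0.8380, -2.4018)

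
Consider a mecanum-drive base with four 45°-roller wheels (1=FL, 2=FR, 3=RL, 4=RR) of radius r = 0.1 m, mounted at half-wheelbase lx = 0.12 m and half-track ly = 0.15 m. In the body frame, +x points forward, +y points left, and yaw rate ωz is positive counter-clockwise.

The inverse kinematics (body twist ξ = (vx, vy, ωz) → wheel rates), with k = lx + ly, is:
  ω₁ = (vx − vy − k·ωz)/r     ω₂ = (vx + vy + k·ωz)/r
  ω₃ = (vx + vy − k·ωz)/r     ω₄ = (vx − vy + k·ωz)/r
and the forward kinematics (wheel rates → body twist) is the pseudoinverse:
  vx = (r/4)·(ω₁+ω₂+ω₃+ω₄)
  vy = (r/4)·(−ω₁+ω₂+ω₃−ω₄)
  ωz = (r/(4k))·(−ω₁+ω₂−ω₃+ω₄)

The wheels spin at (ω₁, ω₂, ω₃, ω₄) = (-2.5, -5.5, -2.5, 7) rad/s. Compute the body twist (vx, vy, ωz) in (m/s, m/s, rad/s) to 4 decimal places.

k = lx + ly = 0.12 + 0.15 = 0.2700
ω₁+ω₂+ω₃+ω₄ = -3.5000  →  vx = (0.1/4)·-3.5000 = -0.0875
−ω₁+ω₂+ω₃−ω₄ = -12.5000  →  vy = (0.1/4)·-12.5000 = -0.3125
−ω₁+ω₂−ω₃+ω₄ = 6.5000  →  ωz = (0.1/1.0800)·6.5000 = 0.6019

(-0.0875, -0.3125, 0.6019)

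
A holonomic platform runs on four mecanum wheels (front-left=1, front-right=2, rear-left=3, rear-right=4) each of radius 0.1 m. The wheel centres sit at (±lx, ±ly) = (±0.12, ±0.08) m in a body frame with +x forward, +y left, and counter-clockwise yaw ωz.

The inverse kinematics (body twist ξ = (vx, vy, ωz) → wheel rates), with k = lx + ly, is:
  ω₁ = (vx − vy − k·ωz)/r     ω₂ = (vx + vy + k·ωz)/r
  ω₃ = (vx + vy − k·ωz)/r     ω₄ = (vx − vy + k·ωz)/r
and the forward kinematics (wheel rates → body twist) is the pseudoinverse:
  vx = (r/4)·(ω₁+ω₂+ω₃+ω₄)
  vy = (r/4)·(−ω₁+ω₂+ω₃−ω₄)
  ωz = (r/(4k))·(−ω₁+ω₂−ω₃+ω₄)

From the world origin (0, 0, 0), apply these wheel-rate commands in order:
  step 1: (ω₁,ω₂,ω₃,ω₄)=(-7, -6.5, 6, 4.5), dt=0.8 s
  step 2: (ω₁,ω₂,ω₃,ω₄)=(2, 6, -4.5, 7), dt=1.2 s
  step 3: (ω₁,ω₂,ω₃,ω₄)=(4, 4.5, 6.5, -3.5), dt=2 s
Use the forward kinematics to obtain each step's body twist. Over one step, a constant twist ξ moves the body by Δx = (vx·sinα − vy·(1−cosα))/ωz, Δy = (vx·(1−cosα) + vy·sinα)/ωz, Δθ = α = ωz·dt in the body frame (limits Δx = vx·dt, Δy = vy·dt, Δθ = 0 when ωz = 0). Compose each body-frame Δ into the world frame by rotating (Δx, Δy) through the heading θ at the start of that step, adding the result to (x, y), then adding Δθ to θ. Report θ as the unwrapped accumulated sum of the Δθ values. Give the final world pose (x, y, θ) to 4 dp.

(0.0935, 0.7689, -0.1500)

step 1: ξ=(vx,vy,ωz)=(-0.0750, 0.0500, -0.1250), dt=0.8 → body Δ=(-0.0579, 0.0429, -0.1000) → world pose (-0.0579, 0.0429, -0.1000)
step 2: ξ=(vx,vy,ωz)=(0.2625, -0.1875, 1.9375), dt=1.2 → body Δ=(0.2618, 0.1577, 2.3250) → world pose (0.2183, 0.1737, 2.2250)
step 3: ξ=(vx,vy,ωz)=(0.2875, 0.2625, -1.1875), dt=2.0 → body Δ=(0.5482, -0.2631, -2.3750) → world pose (0.0935, 0.7689, -0.1500)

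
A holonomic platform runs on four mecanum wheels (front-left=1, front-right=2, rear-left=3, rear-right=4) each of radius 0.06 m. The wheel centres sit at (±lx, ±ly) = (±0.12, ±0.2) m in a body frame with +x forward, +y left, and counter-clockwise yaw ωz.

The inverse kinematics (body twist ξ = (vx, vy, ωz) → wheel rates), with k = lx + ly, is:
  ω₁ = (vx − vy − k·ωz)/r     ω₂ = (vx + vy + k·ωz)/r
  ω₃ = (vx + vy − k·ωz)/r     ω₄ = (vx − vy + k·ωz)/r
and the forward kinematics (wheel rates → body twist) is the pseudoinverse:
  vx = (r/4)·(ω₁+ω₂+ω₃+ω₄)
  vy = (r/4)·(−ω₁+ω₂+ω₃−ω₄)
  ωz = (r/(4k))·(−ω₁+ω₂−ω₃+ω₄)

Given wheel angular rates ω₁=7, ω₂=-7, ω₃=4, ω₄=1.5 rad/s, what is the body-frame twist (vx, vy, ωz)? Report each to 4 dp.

(0.0825, -0.1725, -0.7734)

k = lx + ly = 0.12 + 0.2 = 0.3200
ω₁+ω₂+ω₃+ω₄ = 5.5000  →  vx = (0.06/4)·5.5000 = 0.0825
−ω₁+ω₂+ω₃−ω₄ = -11.5000  →  vy = (0.06/4)·-11.5000 = -0.1725
−ω₁+ω₂−ω₃+ω₄ = -16.5000  →  ωz = (0.06/1.2800)·-16.5000 = -0.7734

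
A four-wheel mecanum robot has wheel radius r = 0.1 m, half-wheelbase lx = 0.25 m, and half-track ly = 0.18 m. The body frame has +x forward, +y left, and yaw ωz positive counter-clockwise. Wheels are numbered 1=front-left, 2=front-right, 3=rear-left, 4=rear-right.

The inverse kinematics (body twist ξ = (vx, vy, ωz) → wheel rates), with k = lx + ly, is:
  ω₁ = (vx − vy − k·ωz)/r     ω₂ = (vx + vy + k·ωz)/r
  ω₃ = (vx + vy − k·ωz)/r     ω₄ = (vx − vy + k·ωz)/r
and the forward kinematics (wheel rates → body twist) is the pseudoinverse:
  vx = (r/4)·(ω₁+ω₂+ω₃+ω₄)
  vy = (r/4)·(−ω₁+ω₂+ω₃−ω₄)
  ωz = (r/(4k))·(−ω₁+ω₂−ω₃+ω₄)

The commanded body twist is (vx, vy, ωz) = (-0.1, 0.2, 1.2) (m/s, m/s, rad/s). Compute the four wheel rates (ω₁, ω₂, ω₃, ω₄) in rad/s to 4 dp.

(-8.1600, 6.1600, -4.1600, 2.1600)

k = lx + ly = 0.25 + 0.18 = 0.4300;  k·ωz = 0.4300·1.2 = 0.5160
ω₁ (FL) = (vx − vy − k·ωz)/r = -0.8160/0.1 = -8.1600
ω₂ (FR) = (vx + vy + k·ωz)/r = 0.6160/0.1 = 6.1600
ω₃ (RL) = (vx + vy − k·ωz)/r = -0.4160/0.1 = -4.1600
ω₄ (RR) = (vx − vy + k·ωz)/r = 0.2160/0.1 = 2.1600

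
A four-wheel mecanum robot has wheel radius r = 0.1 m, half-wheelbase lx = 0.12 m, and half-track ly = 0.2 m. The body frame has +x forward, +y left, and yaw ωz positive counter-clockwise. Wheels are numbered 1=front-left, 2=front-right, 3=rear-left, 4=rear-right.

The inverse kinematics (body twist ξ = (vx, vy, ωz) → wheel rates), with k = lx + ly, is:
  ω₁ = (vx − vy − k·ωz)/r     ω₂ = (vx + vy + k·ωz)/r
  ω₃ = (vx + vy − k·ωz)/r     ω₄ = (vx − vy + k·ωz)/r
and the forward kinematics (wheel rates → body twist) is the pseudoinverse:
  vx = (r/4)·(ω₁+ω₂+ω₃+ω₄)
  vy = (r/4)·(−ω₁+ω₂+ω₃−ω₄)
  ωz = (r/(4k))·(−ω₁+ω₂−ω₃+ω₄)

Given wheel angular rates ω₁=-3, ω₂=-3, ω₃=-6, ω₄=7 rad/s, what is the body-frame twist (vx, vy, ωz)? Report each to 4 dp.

k = lx + ly = 0.12 + 0.2 = 0.3200
ω₁+ω₂+ω₃+ω₄ = -5.0000  →  vx = (0.1/4)·-5.0000 = -0.1250
−ω₁+ω₂+ω₃−ω₄ = -13.0000  →  vy = (0.1/4)·-13.0000 = -0.3250
−ω₁+ω₂−ω₃+ω₄ = 13.0000  →  ωz = (0.1/1.2800)·13.0000 = 1.0156

(-0.1250, -0.3250, 1.0156)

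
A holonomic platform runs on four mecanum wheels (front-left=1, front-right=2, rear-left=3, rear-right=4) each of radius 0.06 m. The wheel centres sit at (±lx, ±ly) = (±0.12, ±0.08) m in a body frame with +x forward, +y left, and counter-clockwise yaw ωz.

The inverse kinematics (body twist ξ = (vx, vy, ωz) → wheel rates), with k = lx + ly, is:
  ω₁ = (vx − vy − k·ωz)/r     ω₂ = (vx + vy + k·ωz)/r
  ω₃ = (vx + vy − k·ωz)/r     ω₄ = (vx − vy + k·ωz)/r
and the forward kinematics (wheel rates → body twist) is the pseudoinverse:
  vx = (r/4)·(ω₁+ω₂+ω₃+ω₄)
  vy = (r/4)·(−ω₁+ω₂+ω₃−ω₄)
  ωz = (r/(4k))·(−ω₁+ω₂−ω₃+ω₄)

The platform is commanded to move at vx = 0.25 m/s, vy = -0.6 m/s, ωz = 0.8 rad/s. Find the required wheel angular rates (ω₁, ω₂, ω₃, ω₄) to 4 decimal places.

k = lx + ly = 0.12 + 0.08 = 0.2000;  k·ωz = 0.2000·0.8 = 0.1600
ω₁ (FL) = (vx − vy − k·ωz)/r = 0.6900/0.06 = 11.5000
ω₂ (FR) = (vx + vy + k·ωz)/r = -0.1900/0.06 = -3.1667
ω₃ (RL) = (vx + vy − k·ωz)/r = -0.5100/0.06 = -8.5000
ω₄ (RR) = (vx − vy + k·ωz)/r = 1.0100/0.06 = 16.8333

(11.5000, -3.1667, -8.5000, 16.8333)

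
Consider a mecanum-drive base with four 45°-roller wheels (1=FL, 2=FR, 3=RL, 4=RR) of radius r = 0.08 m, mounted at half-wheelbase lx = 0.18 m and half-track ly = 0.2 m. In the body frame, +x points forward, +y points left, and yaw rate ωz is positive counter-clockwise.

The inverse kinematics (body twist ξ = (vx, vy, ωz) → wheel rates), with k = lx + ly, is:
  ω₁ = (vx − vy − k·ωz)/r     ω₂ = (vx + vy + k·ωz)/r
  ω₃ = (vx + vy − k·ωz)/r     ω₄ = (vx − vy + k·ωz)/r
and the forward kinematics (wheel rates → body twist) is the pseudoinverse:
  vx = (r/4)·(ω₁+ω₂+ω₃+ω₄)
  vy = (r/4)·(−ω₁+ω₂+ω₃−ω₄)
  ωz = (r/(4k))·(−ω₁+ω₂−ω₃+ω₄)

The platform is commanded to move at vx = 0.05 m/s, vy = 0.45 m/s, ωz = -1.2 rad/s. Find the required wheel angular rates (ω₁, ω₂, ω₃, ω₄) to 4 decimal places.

k = lx + ly = 0.18 + 0.2 = 0.3800;  k·ωz = 0.3800·-1.2 = -0.4560
ω₁ (FL) = (vx − vy − k·ωz)/r = 0.0560/0.08 = 0.7000
ω₂ (FR) = (vx + vy + k·ωz)/r = 0.0440/0.08 = 0.5500
ω₃ (RL) = (vx + vy − k·ωz)/r = 0.9560/0.08 = 11.9500
ω₄ (RR) = (vx − vy + k·ωz)/r = -0.8560/0.08 = -10.7000

(0.7000, 0.5500, 11.9500, -10.7000)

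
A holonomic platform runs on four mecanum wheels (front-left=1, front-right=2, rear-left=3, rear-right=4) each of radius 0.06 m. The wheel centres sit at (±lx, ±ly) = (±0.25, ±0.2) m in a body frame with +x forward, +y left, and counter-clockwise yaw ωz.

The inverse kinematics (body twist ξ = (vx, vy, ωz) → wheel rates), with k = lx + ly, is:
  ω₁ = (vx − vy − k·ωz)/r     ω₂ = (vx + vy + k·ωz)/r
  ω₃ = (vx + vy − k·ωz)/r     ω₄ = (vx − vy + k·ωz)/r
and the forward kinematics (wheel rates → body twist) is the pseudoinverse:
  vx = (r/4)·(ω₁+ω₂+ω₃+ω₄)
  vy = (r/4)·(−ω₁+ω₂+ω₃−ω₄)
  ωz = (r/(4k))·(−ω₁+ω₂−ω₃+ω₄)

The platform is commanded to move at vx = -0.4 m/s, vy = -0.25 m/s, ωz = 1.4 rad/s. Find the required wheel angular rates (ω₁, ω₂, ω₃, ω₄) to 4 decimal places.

(-13.0000, -0.3333, -21.3333, 8.0000)

k = lx + ly = 0.25 + 0.2 = 0.4500;  k·ωz = 0.4500·1.4 = 0.6300
ω₁ (FL) = (vx − vy − k·ωz)/r = -0.7800/0.06 = -13.0000
ω₂ (FR) = (vx + vy + k·ωz)/r = -0.0200/0.06 = -0.3333
ω₃ (RL) = (vx + vy − k·ωz)/r = -1.2800/0.06 = -21.3333
ω₄ (RR) = (vx − vy + k·ωz)/r = 0.4800/0.06 = 8.0000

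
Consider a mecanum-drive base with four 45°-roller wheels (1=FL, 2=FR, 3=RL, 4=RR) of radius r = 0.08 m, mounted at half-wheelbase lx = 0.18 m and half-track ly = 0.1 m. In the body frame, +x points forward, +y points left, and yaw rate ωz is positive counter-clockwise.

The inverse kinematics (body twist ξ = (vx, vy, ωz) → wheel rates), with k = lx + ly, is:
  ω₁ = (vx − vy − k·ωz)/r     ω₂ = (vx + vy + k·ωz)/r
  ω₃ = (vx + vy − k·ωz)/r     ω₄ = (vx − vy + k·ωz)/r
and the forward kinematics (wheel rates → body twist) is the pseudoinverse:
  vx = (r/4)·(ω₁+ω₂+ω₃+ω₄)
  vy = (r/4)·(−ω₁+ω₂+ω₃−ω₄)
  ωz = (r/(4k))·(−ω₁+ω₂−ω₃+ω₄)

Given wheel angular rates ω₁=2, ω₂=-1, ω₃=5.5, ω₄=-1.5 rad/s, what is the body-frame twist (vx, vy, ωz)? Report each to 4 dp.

k = lx + ly = 0.18 + 0.1 = 0.2800
ω₁+ω₂+ω₃+ω₄ = 5.0000  →  vx = (0.08/4)·5.0000 = 0.1000
−ω₁+ω₂+ω₃−ω₄ = 4.0000  →  vy = (0.08/4)·4.0000 = 0.0800
−ω₁+ω₂−ω₃+ω₄ = -10.0000  →  ωz = (0.08/1.1200)·-10.0000 = -0.7143

(0.1000, 0.0800, -0.7143)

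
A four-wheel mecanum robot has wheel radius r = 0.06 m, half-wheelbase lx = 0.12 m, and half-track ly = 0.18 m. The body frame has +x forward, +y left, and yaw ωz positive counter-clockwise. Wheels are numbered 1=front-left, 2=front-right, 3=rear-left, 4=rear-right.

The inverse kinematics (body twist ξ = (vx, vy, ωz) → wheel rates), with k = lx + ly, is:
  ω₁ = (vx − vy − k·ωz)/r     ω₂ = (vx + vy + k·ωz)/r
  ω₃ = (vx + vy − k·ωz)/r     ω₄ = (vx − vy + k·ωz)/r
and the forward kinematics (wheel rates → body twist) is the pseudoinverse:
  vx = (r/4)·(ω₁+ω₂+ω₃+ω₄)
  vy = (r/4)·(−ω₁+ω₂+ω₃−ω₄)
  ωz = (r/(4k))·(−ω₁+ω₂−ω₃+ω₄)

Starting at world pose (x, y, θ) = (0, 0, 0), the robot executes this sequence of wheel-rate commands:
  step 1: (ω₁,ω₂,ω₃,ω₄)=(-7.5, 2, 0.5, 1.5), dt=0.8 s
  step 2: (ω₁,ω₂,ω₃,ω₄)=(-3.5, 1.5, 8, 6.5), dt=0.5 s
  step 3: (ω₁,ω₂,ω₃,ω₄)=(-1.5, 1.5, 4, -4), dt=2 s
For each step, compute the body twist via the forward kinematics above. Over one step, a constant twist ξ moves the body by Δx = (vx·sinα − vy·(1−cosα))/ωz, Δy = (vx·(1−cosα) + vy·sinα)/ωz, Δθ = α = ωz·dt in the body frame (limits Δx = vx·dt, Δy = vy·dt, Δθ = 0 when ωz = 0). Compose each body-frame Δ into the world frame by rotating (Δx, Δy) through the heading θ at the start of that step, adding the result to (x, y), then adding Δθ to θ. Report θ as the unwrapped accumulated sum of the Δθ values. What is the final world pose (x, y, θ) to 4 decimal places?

(-0.0830, 0.4917, 0.0075)

step 1: ξ=(vx,vy,ωz)=(-0.0525, 0.1275, 0.5250), dt=0.8 → body Δ=(-0.0619, 0.0903, 0.4200) → world pose (-0.0619, 0.0903, 0.4200)
step 2: ξ=(vx,vy,ωz)=(0.1875, 0.0975, 0.1750), dt=0.5 → body Δ=(0.0915, 0.0528, 0.0875) → world pose (0.0001, 0.1758, 0.5075)
step 3: ξ=(vx,vy,ωz)=(0.0000, 0.1650, -0.2500), dt=2.0 → body Δ=(0.0808, 0.3164, -0.5000) → world pose (-0.0830, 0.4917, 0.0075)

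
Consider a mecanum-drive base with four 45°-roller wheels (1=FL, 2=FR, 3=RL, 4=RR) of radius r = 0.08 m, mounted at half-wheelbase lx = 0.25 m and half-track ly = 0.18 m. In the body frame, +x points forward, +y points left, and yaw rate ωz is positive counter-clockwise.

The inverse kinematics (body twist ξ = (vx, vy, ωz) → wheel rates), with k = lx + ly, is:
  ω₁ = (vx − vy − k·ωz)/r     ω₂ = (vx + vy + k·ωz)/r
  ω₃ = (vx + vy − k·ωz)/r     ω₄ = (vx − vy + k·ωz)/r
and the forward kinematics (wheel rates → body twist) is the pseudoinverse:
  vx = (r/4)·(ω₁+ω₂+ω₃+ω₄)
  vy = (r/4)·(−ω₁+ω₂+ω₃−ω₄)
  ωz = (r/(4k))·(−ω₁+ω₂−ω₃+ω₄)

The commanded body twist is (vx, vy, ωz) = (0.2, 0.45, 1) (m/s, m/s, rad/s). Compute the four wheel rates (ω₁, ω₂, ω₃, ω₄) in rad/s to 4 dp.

k = lx + ly = 0.25 + 0.18 = 0.4300;  k·ωz = 0.4300·1 = 0.4300
ω₁ (FL) = (vx − vy − k·ωz)/r = -0.6800/0.08 = -8.5000
ω₂ (FR) = (vx + vy + k·ωz)/r = 1.0800/0.08 = 13.5000
ω₃ (RL) = (vx + vy − k·ωz)/r = 0.2200/0.08 = 2.7500
ω₄ (RR) = (vx − vy + k·ωz)/r = 0.1800/0.08 = 2.2500

(-8.5000, 13.5000, 2.7500, 2.2500)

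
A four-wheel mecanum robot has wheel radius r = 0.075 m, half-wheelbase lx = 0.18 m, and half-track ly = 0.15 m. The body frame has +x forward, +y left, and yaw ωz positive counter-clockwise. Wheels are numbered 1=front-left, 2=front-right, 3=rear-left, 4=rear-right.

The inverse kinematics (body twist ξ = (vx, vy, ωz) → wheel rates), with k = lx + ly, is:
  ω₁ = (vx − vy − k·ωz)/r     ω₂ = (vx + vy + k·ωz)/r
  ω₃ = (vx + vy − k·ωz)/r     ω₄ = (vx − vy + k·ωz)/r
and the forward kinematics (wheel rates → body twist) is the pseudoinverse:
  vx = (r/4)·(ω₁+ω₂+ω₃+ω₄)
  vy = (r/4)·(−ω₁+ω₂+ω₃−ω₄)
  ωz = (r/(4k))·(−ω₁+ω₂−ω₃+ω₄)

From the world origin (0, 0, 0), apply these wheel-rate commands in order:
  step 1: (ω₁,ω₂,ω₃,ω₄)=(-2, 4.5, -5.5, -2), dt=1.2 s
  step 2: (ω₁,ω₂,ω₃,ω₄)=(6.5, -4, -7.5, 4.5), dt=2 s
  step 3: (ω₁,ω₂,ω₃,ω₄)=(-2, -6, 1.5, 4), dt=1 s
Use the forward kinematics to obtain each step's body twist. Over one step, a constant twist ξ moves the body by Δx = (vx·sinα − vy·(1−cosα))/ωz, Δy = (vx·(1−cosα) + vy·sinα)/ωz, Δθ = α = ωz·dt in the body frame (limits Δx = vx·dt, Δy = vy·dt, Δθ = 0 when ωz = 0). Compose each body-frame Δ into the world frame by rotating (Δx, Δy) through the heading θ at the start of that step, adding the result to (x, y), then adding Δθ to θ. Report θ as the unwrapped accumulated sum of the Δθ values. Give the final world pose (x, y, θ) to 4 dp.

(0.5012, -0.7122, 0.7670)

step 1: ξ=(vx,vy,ωz)=(-0.0938, 0.0562, 0.5682), dt=1.2 → body Δ=(-0.1261, 0.0255, 0.6818) → world pose (-0.1261, 0.0255, 0.6818)
step 2: ξ=(vx,vy,ωz)=(-0.0094, -0.4219, 0.0852), dt=2.0 → body Δ=(0.0531, -0.8413, 0.1705) → world pose (0.4453, -0.5942, 0.8523)
step 3: ξ=(vx,vy,ωz)=(-0.0469, -0.1219, -0.0852), dt=1.0 → body Δ=(-0.0520, -0.1197, -0.0852) → world pose (0.5012, -0.7122, 0.7670)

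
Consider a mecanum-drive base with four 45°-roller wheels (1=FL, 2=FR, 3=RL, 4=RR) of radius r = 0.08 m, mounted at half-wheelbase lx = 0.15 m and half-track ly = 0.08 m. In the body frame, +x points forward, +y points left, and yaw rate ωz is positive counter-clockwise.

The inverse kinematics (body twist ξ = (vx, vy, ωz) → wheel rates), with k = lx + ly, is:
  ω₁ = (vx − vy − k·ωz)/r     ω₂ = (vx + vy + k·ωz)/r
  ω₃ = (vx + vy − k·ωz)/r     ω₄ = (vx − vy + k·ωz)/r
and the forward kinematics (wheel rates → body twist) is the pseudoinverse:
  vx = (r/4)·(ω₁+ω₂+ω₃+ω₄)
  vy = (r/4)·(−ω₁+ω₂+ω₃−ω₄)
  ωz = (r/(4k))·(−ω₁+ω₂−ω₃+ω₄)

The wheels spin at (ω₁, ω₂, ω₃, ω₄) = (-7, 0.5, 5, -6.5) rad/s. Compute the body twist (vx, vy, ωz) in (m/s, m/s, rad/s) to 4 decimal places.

(-0.1600, 0.3800, -0.3478)

k = lx + ly = 0.15 + 0.08 = 0.2300
ω₁+ω₂+ω₃+ω₄ = -8.0000  →  vx = (0.08/4)·-8.0000 = -0.1600
−ω₁+ω₂+ω₃−ω₄ = 19.0000  →  vy = (0.08/4)·19.0000 = 0.3800
−ω₁+ω₂−ω₃+ω₄ = -4.0000  →  ωz = (0.08/0.9200)·-4.0000 = -0.3478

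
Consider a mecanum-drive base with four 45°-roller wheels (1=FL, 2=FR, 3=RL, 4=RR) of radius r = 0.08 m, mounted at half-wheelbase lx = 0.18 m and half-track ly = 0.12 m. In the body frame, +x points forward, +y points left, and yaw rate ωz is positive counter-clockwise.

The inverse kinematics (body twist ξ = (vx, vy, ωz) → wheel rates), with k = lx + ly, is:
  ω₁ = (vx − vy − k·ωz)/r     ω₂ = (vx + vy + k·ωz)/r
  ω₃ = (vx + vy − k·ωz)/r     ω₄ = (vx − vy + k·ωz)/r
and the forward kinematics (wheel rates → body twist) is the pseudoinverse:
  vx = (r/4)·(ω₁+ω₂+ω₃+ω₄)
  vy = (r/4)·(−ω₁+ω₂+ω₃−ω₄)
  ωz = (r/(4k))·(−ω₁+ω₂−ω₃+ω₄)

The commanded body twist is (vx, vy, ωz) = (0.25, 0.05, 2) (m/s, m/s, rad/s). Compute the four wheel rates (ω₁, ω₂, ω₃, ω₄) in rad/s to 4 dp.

(-5.0000, 11.2500, -3.7500, 10.0000)

k = lx + ly = 0.18 + 0.12 = 0.3000;  k·ωz = 0.3000·2 = 0.6000
ω₁ (FL) = (vx − vy − k·ωz)/r = -0.4000/0.08 = -5.0000
ω₂ (FR) = (vx + vy + k·ωz)/r = 0.9000/0.08 = 11.2500
ω₃ (RL) = (vx + vy − k·ωz)/r = -0.3000/0.08 = -3.7500
ω₄ (RR) = (vx − vy + k·ωz)/r = 0.8000/0.08 = 10.0000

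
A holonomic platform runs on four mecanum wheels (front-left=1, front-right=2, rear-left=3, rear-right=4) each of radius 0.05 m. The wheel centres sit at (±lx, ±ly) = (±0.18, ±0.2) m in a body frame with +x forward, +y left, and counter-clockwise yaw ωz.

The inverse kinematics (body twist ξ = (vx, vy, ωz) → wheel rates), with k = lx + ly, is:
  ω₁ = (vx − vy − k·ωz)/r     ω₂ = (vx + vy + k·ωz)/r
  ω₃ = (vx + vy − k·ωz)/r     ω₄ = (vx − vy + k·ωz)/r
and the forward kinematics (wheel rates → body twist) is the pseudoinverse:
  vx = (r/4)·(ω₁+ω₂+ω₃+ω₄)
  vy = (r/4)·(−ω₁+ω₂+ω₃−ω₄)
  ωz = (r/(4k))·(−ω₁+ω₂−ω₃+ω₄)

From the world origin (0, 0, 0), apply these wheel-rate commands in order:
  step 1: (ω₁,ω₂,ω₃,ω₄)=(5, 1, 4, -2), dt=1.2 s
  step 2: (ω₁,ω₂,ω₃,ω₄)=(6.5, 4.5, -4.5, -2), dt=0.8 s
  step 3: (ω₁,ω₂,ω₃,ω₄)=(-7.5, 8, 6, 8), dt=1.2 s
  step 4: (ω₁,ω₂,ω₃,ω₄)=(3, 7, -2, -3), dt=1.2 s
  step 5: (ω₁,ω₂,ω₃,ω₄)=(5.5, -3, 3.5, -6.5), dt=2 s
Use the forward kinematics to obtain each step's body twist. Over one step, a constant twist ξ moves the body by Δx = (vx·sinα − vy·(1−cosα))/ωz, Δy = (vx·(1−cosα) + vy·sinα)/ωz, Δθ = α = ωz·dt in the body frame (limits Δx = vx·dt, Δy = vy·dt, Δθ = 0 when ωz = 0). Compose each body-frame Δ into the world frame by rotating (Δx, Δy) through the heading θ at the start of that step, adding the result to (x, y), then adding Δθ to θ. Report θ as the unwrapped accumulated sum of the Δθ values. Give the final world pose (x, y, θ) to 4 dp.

(0.4053, 0.2715, -0.7895)

step 1: ξ=(vx,vy,ωz)=(0.1000, 0.0250, -0.3289), dt=1.2 → body Δ=(0.1228, 0.0058, -0.3947) → world pose (0.1228, 0.0058, -0.3947)
step 2: ξ=(vx,vy,ωz)=(0.0563, -0.0563, 0.0164), dt=0.8 → body Δ=(0.0453, -0.0447, 0.0132) → world pose (0.1474, -0.0528, -0.3816)
step 3: ξ=(vx,vy,ωz)=(0.1813, 0.1688, 0.5757), dt=1.2 → body Δ=(0.1334, 0.2590, 0.6908) → world pose (0.3676, 0.1378, 0.3092)
step 4: ξ=(vx,vy,ωz)=(0.0625, 0.0625, 0.0987), dt=1.2 → body Δ=(0.0704, 0.0793, 0.1184) → world pose (0.4105, 0.2347, 0.4276)
step 5: ξ=(vx,vy,ωz)=(-0.0062, 0.0187, -0.6086), dt=2.0 → body Δ=(0.0105, 0.0356, -1.2171) → world pose (0.4053, 0.2715, -0.7895)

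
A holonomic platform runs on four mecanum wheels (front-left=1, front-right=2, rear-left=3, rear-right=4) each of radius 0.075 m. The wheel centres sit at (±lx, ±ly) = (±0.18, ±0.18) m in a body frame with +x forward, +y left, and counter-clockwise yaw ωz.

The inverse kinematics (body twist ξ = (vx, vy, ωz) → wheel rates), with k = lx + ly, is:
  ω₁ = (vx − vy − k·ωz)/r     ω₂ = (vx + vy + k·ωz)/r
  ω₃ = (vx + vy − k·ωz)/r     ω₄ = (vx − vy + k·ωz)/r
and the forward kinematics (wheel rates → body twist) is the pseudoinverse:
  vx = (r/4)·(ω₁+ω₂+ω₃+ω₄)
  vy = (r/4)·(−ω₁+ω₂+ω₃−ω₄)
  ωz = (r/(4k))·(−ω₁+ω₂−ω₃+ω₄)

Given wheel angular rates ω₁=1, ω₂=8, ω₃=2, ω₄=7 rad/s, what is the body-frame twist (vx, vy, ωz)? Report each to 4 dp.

(0.3375, 0.0375, 0.6250)

k = lx + ly = 0.18 + 0.18 = 0.3600
ω₁+ω₂+ω₃+ω₄ = 18.0000  →  vx = (0.075/4)·18.0000 = 0.3375
−ω₁+ω₂+ω₃−ω₄ = 2.0000  →  vy = (0.075/4)·2.0000 = 0.0375
−ω₁+ω₂−ω₃+ω₄ = 12.0000  →  ωz = (0.075/1.4400)·12.0000 = 0.6250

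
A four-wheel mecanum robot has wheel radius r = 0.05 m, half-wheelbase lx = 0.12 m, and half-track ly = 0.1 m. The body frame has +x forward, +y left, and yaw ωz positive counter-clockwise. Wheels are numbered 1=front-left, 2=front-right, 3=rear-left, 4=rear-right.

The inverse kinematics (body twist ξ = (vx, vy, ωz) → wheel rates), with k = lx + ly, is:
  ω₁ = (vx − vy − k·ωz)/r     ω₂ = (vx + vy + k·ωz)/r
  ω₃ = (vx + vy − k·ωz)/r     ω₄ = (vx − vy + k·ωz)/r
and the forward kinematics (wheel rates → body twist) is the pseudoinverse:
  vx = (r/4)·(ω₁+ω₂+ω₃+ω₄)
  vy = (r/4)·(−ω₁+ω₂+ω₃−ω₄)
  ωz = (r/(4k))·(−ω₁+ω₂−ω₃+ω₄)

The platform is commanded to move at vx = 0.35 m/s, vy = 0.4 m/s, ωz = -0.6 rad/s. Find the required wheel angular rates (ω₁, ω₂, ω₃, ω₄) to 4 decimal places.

k = lx + ly = 0.12 + 0.1 = 0.2200;  k·ωz = 0.2200·-0.6 = -0.1320
ω₁ (FL) = (vx − vy − k·ωz)/r = 0.0820/0.05 = 1.6400
ω₂ (FR) = (vx + vy + k·ωz)/r = 0.6180/0.05 = 12.3600
ω₃ (RL) = (vx + vy − k·ωz)/r = 0.8820/0.05 = 17.6400
ω₄ (RR) = (vx − vy + k·ωz)/r = -0.1820/0.05 = -3.6400

(1.6400, 12.3600, 17.6400, -3.6400)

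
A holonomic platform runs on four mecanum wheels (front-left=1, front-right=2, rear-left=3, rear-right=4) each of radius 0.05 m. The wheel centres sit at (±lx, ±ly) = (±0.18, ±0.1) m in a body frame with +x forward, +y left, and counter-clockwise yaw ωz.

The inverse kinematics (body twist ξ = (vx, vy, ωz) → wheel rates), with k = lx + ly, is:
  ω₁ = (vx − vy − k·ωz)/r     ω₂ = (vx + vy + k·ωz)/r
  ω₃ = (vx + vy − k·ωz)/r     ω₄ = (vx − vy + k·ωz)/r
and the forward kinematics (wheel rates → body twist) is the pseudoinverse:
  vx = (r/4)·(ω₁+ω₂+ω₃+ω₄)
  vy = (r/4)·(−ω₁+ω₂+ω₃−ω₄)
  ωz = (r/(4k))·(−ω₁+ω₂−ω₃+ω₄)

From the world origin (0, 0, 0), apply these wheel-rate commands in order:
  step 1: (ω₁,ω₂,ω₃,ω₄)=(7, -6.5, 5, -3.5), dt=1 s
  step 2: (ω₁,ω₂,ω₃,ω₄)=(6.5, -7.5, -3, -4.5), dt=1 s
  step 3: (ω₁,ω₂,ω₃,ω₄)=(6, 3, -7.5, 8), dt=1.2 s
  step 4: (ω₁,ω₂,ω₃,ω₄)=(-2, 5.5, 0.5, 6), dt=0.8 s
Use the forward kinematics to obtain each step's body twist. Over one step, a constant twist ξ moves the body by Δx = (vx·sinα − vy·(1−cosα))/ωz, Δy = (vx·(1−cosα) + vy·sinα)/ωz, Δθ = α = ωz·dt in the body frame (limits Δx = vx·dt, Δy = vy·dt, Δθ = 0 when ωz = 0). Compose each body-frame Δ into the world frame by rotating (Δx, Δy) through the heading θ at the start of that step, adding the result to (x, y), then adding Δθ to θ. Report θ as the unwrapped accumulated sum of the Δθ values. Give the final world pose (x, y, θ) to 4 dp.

(-0.3290, -0.2535, -0.5402)

step 1: ξ=(vx,vy,ωz)=(0.0250, -0.0625, -0.9821), dt=1.0 → body Δ=(-0.0071, -0.0642, -0.9821) → world pose (-0.0071, -0.0642, -0.9821)
step 2: ξ=(vx,vy,ωz)=(-0.1063, -0.1562, -0.6920), dt=1.0 → body Δ=(-0.1499, -0.1088, -0.6920) → world pose (-0.1808, 0.0000, -1.6741)
step 3: ξ=(vx,vy,ωz)=(0.1188, -0.2313, 0.5580), dt=1.2 → body Δ=(0.2216, -0.2113, 0.6696) → world pose (-0.4138, -0.1986, -1.0045)
step 4: ξ=(vx,vy,ωz)=(0.1250, 0.0250, 0.5804), dt=0.8 → body Δ=(0.0919, 0.0421, 0.4643) → world pose (-0.3290, -0.2535, -0.5402)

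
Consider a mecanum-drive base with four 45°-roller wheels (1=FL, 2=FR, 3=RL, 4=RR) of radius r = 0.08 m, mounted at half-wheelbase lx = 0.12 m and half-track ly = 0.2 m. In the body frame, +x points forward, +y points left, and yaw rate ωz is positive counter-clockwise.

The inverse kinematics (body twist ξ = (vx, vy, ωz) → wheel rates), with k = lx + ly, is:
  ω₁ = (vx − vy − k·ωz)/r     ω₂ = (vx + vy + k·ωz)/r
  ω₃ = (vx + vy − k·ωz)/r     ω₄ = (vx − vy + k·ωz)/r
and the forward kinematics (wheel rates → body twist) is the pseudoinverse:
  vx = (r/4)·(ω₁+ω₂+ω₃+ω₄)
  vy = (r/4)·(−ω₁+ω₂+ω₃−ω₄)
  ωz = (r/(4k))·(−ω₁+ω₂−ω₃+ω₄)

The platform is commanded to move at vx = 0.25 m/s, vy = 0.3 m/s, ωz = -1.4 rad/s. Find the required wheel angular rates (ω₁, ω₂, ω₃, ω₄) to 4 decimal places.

(4.9750, 1.2750, 12.4750, -6.2250)

k = lx + ly = 0.12 + 0.2 = 0.3200;  k·ωz = 0.3200·-1.4 = -0.4480
ω₁ (FL) = (vx − vy − k·ωz)/r = 0.3980/0.08 = 4.9750
ω₂ (FR) = (vx + vy + k·ωz)/r = 0.1020/0.08 = 1.2750
ω₃ (RL) = (vx + vy − k·ωz)/r = 0.9980/0.08 = 12.4750
ω₄ (RR) = (vx − vy + k·ωz)/r = -0.4980/0.08 = -6.2250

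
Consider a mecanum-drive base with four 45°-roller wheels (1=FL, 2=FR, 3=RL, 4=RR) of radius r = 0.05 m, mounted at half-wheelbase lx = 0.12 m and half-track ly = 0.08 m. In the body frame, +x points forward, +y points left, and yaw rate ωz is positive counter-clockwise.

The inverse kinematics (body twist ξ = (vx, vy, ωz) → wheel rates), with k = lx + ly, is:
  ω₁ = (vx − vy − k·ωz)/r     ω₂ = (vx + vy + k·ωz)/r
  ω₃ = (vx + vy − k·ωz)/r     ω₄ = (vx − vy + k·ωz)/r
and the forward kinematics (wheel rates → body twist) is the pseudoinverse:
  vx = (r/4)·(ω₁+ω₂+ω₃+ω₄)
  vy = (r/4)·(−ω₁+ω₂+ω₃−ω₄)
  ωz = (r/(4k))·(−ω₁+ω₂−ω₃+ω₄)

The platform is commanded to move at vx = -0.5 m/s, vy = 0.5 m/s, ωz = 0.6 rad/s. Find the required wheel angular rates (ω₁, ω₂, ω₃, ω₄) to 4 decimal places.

k = lx + ly = 0.12 + 0.08 = 0.2000;  k·ωz = 0.2000·0.6 = 0.1200
ω₁ (FL) = (vx − vy − k·ωz)/r = -1.1200/0.05 = -22.4000
ω₂ (FR) = (vx + vy + k·ωz)/r = 0.1200/0.05 = 2.4000
ω₃ (RL) = (vx + vy − k·ωz)/r = -0.1200/0.05 = -2.4000
ω₄ (RR) = (vx − vy + k·ωz)/r = -0.8800/0.05 = -17.6000

(-22.4000, 2.4000, -2.4000, -17.6000)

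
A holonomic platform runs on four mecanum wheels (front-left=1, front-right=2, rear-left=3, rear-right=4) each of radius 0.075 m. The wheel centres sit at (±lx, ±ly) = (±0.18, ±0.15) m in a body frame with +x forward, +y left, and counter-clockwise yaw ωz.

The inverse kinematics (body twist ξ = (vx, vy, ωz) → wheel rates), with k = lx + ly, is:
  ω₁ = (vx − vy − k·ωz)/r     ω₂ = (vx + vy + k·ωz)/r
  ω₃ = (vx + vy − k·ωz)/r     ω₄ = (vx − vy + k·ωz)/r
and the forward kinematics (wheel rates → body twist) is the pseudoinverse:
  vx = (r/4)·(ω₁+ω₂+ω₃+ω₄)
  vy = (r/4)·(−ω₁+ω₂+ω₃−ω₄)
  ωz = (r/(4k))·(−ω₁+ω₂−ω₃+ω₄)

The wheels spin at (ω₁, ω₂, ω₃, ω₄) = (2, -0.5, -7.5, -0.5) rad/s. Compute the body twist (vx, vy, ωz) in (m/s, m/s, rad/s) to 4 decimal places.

k = lx + ly = 0.18 + 0.15 = 0.3300
ω₁+ω₂+ω₃+ω₄ = -6.5000  →  vx = (0.075/4)·-6.5000 = -0.1219
−ω₁+ω₂+ω₃−ω₄ = -9.5000  →  vy = (0.075/4)·-9.5000 = -0.1781
−ω₁+ω₂−ω₃+ω₄ = 4.5000  →  ωz = (0.075/1.3200)·4.5000 = 0.2557

(-0.1219, -0.1781, 0.2557)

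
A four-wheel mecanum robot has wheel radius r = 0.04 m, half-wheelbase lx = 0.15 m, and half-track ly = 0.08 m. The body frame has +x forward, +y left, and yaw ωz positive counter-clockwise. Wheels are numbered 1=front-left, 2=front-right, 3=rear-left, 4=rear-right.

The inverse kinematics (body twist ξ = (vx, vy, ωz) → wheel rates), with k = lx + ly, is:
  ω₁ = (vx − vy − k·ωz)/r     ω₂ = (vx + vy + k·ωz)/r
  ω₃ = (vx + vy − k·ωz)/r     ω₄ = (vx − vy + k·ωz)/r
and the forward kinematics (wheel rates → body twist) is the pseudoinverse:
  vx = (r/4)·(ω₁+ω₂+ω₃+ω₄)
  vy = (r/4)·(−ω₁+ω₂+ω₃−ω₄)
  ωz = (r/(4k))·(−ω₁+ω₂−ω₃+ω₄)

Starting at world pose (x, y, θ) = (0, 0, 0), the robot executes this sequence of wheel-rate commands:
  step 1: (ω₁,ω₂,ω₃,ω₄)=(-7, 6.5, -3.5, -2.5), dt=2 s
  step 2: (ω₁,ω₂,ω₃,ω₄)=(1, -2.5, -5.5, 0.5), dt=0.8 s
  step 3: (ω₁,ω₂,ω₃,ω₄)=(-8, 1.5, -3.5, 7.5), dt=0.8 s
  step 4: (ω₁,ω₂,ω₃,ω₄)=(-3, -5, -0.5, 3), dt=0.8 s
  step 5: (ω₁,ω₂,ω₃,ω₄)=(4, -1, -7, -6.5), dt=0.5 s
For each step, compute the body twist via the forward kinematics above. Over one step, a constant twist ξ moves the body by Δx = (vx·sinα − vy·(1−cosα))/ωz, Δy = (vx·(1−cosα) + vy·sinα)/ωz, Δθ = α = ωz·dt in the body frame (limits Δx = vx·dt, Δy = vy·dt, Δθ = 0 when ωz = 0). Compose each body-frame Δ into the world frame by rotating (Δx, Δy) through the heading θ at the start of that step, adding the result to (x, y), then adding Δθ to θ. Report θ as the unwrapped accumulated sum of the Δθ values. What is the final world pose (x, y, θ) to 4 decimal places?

(-0.0531, -0.0206, 2.0152)

step 1: ξ=(vx,vy,ωz)=(-0.0650, 0.1250, 0.6304), dt=2.0 → body Δ=(-0.2360, 0.1172, 1.2609) → world pose (-0.2360, 0.1172, 1.2609)
step 2: ξ=(vx,vy,ωz)=(-0.0650, -0.0950, 0.1087), dt=0.8 → body Δ=(-0.0486, -0.0782, 0.0870) → world pose (-0.1764, 0.0470, 1.3478)
step 3: ξ=(vx,vy,ωz)=(-0.0250, -0.0150, 0.8913), dt=0.8 → body Δ=(-0.0142, -0.0178, 0.7130) → world pose (-0.1621, 0.0292, 2.0609)
step 4: ξ=(vx,vy,ωz)=(-0.0550, -0.0550, 0.0652), dt=0.8 → body Δ=(-0.0428, -0.0451, 0.0522) → world pose (-0.1022, 0.0126, 2.1130)
step 5: ξ=(vx,vy,ωz)=(-0.1050, -0.0550, -0.1957), dt=0.5 → body Δ=(-0.0538, -0.0249, -0.0978) → world pose (-0.0531, -0.0206, 2.0152)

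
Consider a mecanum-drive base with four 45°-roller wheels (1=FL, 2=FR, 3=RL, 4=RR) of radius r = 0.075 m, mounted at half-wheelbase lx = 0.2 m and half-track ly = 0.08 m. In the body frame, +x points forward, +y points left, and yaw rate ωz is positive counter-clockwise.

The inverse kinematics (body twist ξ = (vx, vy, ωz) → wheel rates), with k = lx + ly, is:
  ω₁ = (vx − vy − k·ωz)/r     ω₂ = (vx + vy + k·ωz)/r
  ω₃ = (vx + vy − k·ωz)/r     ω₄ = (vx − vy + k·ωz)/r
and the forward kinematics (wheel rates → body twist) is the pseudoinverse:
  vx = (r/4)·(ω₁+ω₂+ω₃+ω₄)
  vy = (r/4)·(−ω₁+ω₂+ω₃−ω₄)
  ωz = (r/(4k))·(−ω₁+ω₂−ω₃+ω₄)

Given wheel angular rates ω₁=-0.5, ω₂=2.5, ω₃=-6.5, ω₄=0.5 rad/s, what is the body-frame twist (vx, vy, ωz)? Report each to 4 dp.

(-0.0750, -0.0750, 0.6696)

k = lx + ly = 0.2 + 0.08 = 0.2800
ω₁+ω₂+ω₃+ω₄ = -4.0000  →  vx = (0.075/4)·-4.0000 = -0.0750
−ω₁+ω₂+ω₃−ω₄ = -4.0000  →  vy = (0.075/4)·-4.0000 = -0.0750
−ω₁+ω₂−ω₃+ω₄ = 10.0000  →  ωz = (0.075/1.1200)·10.0000 = 0.6696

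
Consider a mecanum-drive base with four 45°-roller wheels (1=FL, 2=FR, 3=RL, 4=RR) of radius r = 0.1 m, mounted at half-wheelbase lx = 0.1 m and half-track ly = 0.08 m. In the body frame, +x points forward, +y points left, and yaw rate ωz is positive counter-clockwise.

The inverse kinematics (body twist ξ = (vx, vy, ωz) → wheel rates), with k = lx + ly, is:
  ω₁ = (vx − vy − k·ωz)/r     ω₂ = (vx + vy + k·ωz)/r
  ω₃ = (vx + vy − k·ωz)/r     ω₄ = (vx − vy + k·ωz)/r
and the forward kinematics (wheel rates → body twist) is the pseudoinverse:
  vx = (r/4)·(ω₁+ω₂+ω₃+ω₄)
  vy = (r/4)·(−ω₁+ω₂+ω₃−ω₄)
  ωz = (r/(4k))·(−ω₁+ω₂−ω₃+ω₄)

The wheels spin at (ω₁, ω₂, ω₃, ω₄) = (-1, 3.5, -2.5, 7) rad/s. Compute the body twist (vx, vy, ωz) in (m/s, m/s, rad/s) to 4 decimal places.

(0.1750, -0.1250, 1.9444)

k = lx + ly = 0.1 + 0.08 = 0.1800
ω₁+ω₂+ω₃+ω₄ = 7.0000  →  vx = (0.1/4)·7.0000 = 0.1750
−ω₁+ω₂+ω₃−ω₄ = -5.0000  →  vy = (0.1/4)·-5.0000 = -0.1250
−ω₁+ω₂−ω₃+ω₄ = 14.0000  →  ωz = (0.1/0.7200)·14.0000 = 1.9444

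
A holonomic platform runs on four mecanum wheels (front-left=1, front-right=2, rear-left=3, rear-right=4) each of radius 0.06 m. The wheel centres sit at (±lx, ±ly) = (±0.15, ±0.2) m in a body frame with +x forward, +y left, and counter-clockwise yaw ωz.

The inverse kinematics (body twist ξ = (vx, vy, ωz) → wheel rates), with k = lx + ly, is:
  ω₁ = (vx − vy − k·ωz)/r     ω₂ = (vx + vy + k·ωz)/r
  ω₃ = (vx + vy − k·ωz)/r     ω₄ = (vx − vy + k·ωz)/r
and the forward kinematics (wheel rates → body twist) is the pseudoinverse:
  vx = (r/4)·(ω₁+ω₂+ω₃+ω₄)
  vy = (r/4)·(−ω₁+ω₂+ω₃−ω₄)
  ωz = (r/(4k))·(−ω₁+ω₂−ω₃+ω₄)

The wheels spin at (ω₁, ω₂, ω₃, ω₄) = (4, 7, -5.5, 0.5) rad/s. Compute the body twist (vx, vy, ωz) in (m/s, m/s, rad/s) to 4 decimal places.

k = lx + ly = 0.15 + 0.2 = 0.3500
ω₁+ω₂+ω₃+ω₄ = 6.0000  →  vx = (0.06/4)·6.0000 = 0.0900
−ω₁+ω₂+ω₃−ω₄ = -3.0000  →  vy = (0.06/4)·-3.0000 = -0.0450
−ω₁+ω₂−ω₃+ω₄ = 9.0000  →  ωz = (0.06/1.4000)·9.0000 = 0.3857

(0.0900, -0.0450, 0.3857)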